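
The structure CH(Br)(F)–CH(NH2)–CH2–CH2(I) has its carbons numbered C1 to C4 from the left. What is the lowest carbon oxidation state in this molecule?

-2

Tallying each carbon's bonds:
C1: 1C, 1H, 1F, 1Br → 0 − 1 + 1 + 1 = +1
C2: 2C, 1H, 1N → 0 − 1 + 1 = 0
C3: 2C, 2H → 0 − 2 = -2
C4: 1C, 2H, 1I → 0 − 2 + 1 = -1
The lowest value is -2.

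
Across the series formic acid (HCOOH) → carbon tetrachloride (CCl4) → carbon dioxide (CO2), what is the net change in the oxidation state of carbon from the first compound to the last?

+2

Carbon oxidation states along the series — formic acid: +2, carbon tetrachloride: +4, carbon dioxide: +4.
Net change = +4 − (+2) = +2.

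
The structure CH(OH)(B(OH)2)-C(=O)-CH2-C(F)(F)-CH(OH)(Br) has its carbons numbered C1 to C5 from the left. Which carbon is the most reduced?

Tallying each carbon's bonds:
C1: 1C, 1H, 1O, 1B → 0 − 1 + 1 − 1 = -1
C2: 2C, 2O → 0 + 2 = +2
C3: 2C, 2H → 0 − 2 = -2
C4: 2C, 2F → 0 + 2 = +2
C5: 1C, 1H, 1O, 1Br → 0 − 1 + 1 + 1 = +1
The most reduced carbon is C3 at -2.

C3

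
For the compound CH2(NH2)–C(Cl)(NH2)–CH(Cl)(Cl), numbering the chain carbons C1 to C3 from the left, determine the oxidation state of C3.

+1

C3 has one bond to C (0), one bond to H (-1), one bond to Cl (+1), one bond to Cl (+1).
Oxidation state = 0 − 1 + 1 + 1 = +1.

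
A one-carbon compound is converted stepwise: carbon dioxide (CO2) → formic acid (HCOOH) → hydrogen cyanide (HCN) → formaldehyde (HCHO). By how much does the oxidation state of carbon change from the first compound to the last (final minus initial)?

-4

Carbon oxidation states along the series — carbon dioxide: +4, formic acid: +2, hydrogen cyanide: +2, formaldehyde: 0.
Net change = 0 − (+4) = -4.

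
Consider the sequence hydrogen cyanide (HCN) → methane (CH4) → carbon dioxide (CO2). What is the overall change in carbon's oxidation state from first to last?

Carbon oxidation states along the series — hydrogen cyanide: +2, methane: -4, carbon dioxide: +4.
Net change = +4 − (+2) = +2.

+2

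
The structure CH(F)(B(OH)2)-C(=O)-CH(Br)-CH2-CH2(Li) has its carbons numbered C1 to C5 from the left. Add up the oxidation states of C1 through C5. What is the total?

Assign +1 per bond to O/N/halogen, −1 per bond to H or an electropositive element, and 0 per bond to carbon. Tallying each carbon:
C1: 1C, 1H, 1F, 1B → 0 − 1 + 1 − 1 = -1
C2: 2C, 2O → 0 + 2 = +2
C3: 2C, 1H, 1Br → 0 − 1 + 1 = 0
C4: 2C, 2H → 0 − 2 = -2
C5: 1C, 2H, 1Li → 0 − 2 − 1 = -3
Sum = -1 + 2 + 0 − 2 − 3 = -4.

-4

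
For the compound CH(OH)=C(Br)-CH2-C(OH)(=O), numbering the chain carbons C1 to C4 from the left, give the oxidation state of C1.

C1 has a double bond to C (2×0 = 0), one bond to H (-1), one bond to O (+1).
Oxidation state = 0 − 1 + 1 = 0.

0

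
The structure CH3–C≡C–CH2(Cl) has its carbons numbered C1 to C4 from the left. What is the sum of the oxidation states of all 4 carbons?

Tallying each carbon's bonds:
C1: 1C, 3H → 0 − 3 = -3
C2: 4C → 0 = 0
C3: 4C → 0 = 0
C4: 1C, 2H, 1Cl → 0 − 2 + 1 = -1
Sum = -3 + 0 + 0 − 1 = -4.

-4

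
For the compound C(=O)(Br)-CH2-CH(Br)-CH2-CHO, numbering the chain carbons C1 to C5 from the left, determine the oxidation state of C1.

+3

C1 has one bond to C (0), a double bond to O (2×+1 = +2), one bond to Br (+1).
Oxidation state = 0 + 2 + 1 = +3.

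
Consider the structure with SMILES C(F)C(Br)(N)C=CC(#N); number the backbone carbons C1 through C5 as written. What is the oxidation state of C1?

-1

Count +1 for every bond to an atom more electronegative than carbon and −1 for every bond to one less electronegative; C–C bonds are 0.
C1 has one bond to C (0), one bond to F (+1), one bond to H (-1), one bond to H (-1).
Oxidation state = 0 + 1 − 1 − 1 = -1.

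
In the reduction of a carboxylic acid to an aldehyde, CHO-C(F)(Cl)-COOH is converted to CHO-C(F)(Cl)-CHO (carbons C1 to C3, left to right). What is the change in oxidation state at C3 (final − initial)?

-2

Before: C3 has 1 bond to C, 3 bonds to O → oxidation state +3.
After: C3 has 1 bond to C, 1 bond to H, 2 bonds to O → oxidation state +1.
Δ = +1 − (+3) = -2, so this is a reduction at C3.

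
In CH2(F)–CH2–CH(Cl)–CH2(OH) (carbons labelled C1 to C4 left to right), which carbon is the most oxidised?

C3

Tallying each carbon's bonds:
C1: 1C, 2H, 1F → 0 − 2 + 1 = -1
C2: 2C, 2H → 0 − 2 = -2
C3: 2C, 1H, 1Cl → 0 − 1 + 1 = 0
C4: 1C, 2H, 1O → 0 − 2 + 1 = -1
The most oxidised carbon is C3 at 0.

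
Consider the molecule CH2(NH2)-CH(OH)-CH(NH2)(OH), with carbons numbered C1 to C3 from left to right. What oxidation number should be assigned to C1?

Bonds to more-electronegative neighbours contribute +1 each, bonds to H or metals contribute −1 each, and C–C bonds contribute 0.
C1 has one bond to C (0), one bond to N (+1), one bond to H (-1), one bond to H (-1).
Oxidation state = 0 + 1 − 1 − 1 = -1.

-1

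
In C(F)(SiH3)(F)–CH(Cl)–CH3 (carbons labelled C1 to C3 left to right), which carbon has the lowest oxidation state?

C3

Each bond to a more electronegative atom (O, N, halogen) counts +1, each bond to a less electronegative atom (H, metal, B, Si) counts −1, and each C–C bond counts 0. Tallying each carbon:
C1: 1C, 2F, 1Si → 0 + 2 − 1 = +1
C2: 2C, 1H, 1Cl → 0 − 1 + 1 = 0
C3: 1C, 3H → 0 − 3 = -3
The most reduced carbon is C3 at -3.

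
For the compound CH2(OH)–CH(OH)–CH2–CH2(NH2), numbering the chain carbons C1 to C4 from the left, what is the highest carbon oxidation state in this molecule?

0

Count +1 for every bond to an atom more electronegative than carbon and −1 for every bond to one less electronegative; C–C bonds are 0. Tallying each carbon:
C1: 1C, 2H, 1O → 0 − 2 + 1 = -1
C2: 2C, 1H, 1O → 0 − 1 + 1 = 0
C3: 2C, 2H → 0 − 2 = -2
C4: 1C, 2H, 1N → 0 − 2 + 1 = -1
The highest value is 0.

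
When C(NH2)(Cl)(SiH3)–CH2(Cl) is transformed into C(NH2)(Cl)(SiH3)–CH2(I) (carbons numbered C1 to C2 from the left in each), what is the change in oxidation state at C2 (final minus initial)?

Before: C2 has 1 bond to C, 2 bonds to H, 1 bond to Cl → oxidation state -1.
After: C2 has 1 bond to C, 2 bonds to H, 1 bond to I → oxidation state -1.
Δ = -1 − (-1) = 0, so no net redox change at C2.

0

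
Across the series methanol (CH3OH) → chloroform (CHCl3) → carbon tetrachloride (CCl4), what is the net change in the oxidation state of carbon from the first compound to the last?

+6

Carbon oxidation states along the series — methanol: -2, chloroform: +2, carbon tetrachloride: +4.
Net change = +4 − (-2) = +6.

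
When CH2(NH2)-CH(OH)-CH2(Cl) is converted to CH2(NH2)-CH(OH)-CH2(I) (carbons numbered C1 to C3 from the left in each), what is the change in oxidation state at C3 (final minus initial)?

Before: C3 has 1 bond to C, 2 bonds to H, 1 bond to Cl → oxidation state -1.
After: C3 has 1 bond to C, 2 bonds to H, 1 bond to I → oxidation state -1.
Δ = -1 − (-1) = 0, so no net redox change at C3.

0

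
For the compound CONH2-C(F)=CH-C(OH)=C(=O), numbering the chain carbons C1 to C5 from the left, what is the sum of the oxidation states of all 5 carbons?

+6

Bonds to more-electronegative neighbours contribute +1 each, bonds to H or metals contribute −1 each, and C–C bonds contribute 0. Tallying each carbon:
C1: 1C, 2O, 1N → 0 + 2 + 1 = +3
C2: 3C, 1F → 0 + 1 = +1
C3: 3C, 1H → 0 − 1 = -1
C4: 3C, 1O → 0 + 1 = +1
C5: 2C, 2O → 0 + 2 = +2
Sum = +3 + 1 − 1 + 1 + 2 = +6.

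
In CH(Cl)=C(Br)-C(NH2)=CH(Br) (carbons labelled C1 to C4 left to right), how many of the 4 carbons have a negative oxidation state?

0

Count +1 for every bond to an atom more electronegative than carbon and −1 for every bond to one less electronegative; C–C bonds are 0. Tallying each carbon:
C1: 2C, 1H, 1Cl → 0 − 1 + 1 = 0
C2: 3C, 1Br → 0 + 1 = +1
C3: 3C, 1N → 0 + 1 = +1
C4: 2C, 1H, 1Br → 0 − 1 + 1 = 0
0 carbons meet the condition.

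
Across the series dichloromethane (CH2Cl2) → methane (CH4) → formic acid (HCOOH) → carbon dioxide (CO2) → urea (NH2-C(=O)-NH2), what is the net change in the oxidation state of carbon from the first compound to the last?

+4

Carbon oxidation states along the series — dichloromethane: 0, methane: -4, formic acid: +2, carbon dioxide: +4, urea: +4.
Net change = +4 − (0) = +4.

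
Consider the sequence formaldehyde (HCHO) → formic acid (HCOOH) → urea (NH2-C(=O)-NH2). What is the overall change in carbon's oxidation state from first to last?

Carbon oxidation states along the series — formaldehyde: 0, formic acid: +2, urea: +4.
Net change = +4 − (0) = +4.

+4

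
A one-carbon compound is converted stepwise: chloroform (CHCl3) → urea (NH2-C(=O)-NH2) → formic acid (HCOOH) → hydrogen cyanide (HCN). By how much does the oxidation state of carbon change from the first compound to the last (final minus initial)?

0

Carbon oxidation states along the series — chloroform: +2, urea: +4, formic acid: +2, hydrogen cyanide: +2.
Net change = +2 − (+2) = 0.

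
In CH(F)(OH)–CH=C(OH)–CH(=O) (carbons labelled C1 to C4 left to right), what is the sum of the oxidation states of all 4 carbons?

Bonds to more-electronegative neighbours contribute +1 each, bonds to H or metals contribute −1 each, and C–C bonds contribute 0. Tallying each carbon:
C1: 1C, 1H, 1O, 1F → 0 − 1 + 1 + 1 = +1
C2: 3C, 1H → 0 − 1 = -1
C3: 3C, 1O → 0 + 1 = +1
C4: 1C, 1H, 2O → 0 − 1 + 2 = +1
Sum = +1 − 1 + 1 + 1 = +2.

+2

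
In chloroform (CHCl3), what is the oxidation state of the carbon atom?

Each bond to a more electronegative atom (O, N, halogen) counts +1, each bond to a less electronegative atom (H, metal, B, Si) counts −1, and each C–C bond counts 0.
The carbon has one bond to H (-1), one bond to Cl (+1), one bond to Cl (+1), one bond to Cl (+1).
Oxidation state = -1 + 1 + 1 + 1 = +2.

+2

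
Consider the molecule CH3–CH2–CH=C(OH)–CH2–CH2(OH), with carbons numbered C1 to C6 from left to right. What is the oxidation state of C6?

-1

C6 has one bond to C (0), one bond to H (-1), one bond to O (+1), one bond to H (-1).
Oxidation state = 0 − 1 + 1 − 1 = -1.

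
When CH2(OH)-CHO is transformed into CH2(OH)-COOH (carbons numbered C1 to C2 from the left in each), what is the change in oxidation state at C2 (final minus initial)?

+2

Before: C2 has 1 bond to C, 1 bond to H, 2 bonds to O → oxidation state +1.
After: C2 has 1 bond to C, 3 bonds to O → oxidation state +3.
Δ = +3 − (+1) = +2, so this is an oxidation at C2.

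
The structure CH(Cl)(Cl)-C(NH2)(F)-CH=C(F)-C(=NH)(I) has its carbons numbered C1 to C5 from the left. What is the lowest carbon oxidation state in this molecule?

-1

Assign +1 per bond to O/N/halogen, −1 per bond to H or an electropositive element, and 0 per bond to carbon. Tallying each carbon:
C1: 1C, 1H, 2Cl → 0 − 1 + 2 = +1
C2: 2C, 1N, 1F → 0 + 1 + 1 = +2
C3: 3C, 1H → 0 − 1 = -1
C4: 3C, 1F → 0 + 1 = +1
C5: 1C, 2N, 1I → 0 + 2 + 1 = +3
The lowest value is -1.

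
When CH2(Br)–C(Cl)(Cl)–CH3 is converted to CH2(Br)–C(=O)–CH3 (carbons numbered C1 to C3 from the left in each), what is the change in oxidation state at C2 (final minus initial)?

0

Before: C2 has 2 bonds to C, 2 bonds to Cl → oxidation state +2.
After: C2 has 2 bonds to C, 2 bonds to O → oxidation state +2.
Δ = +2 − (+2) = 0, so no net redox change at C2.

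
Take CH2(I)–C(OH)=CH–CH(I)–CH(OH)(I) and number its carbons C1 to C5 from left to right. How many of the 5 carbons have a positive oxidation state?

2

Bonds to more-electronegative neighbours contribute +1 each, bonds to H or metals contribute −1 each, and C–C bonds contribute 0. Tallying each carbon:
C1: 1C, 2H, 1I → 0 − 2 + 1 = -1
C2: 3C, 1O → 0 + 1 = +1
C3: 3C, 1H → 0 − 1 = -1
C4: 2C, 1H, 1I → 0 − 1 + 1 = 0
C5: 1C, 1H, 1O, 1I → 0 − 1 + 1 + 1 = +1
2 carbons (C2, C5) meet the condition.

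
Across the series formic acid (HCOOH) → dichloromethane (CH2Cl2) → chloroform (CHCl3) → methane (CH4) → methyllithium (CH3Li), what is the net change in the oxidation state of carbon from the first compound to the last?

Carbon oxidation states along the series — formic acid: +2, dichloromethane: 0, chloroform: +2, methane: -4, methyllithium: -4.
Net change = -4 − (+2) = -6.

-6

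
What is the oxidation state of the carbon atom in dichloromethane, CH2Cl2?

0

Count +1 for every bond to an atom more electronegative than carbon and −1 for every bond to one less electronegative; C–C bonds are 0.
The carbon has one bond to H (-1), one bond to H (-1), one bond to Cl (+1), one bond to Cl (+1).
Oxidation state = -1 − 1 + 1 + 1 = 0.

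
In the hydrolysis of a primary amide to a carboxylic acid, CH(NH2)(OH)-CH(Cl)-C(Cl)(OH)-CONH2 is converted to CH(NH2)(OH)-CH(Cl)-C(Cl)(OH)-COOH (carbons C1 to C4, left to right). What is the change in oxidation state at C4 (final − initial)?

Before: C4 has 1 bond to C, 2 bonds to O, 1 bond to N → oxidation state +3.
After: C4 has 1 bond to C, 3 bonds to O → oxidation state +3.
Δ = +3 − (+3) = 0, so no net redox change at C4.

0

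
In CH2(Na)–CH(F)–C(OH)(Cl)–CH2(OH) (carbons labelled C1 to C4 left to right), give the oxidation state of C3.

+2

C3 has one bond to C (0), one bond to C (0), one bond to O (+1), one bond to Cl (+1).
Oxidation state = 0 + 0 + 1 + 1 = +2.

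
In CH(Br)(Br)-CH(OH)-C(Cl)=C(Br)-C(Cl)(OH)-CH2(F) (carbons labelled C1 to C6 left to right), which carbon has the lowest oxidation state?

Assign +1 per bond to O/N/halogen, −1 per bond to H or an electropositive element, and 0 per bond to carbon. Tallying each carbon:
C1: 1C, 1H, 2Br → 0 − 1 + 2 = +1
C2: 2C, 1H, 1O → 0 − 1 + 1 = 0
C3: 3C, 1Cl → 0 + 1 = +1
C4: 3C, 1Br → 0 + 1 = +1
C5: 2C, 1O, 1Cl → 0 + 1 + 1 = +2
C6: 1C, 2H, 1F → 0 − 2 + 1 = -1
The most reduced carbon is C6 at -1.

C6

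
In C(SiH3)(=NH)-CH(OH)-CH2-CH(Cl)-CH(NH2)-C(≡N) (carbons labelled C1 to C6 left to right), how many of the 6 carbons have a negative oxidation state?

1

Count +1 for every bond to an atom more electronegative than carbon and −1 for every bond to one less electronegative; C–C bonds are 0. Tallying each carbon:
C1: 1C, 2N, 1Si → 0 + 2 − 1 = +1
C2: 2C, 1H, 1O → 0 − 1 + 1 = 0
C3: 2C, 2H → 0 − 2 = -2
C4: 2C, 1H, 1Cl → 0 − 1 + 1 = 0
C5: 2C, 1H, 1N → 0 − 1 + 1 = 0
C6: 1C, 3N → 0 + 3 = +3
1 carbon (C3) meets the condition.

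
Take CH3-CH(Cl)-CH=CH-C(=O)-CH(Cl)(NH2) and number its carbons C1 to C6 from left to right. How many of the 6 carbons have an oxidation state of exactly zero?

1

Tallying each carbon's bonds:
C1: 1C, 3H → 0 − 3 = -3
C2: 2C, 1H, 1Cl → 0 − 1 + 1 = 0
C3: 3C, 1H → 0 − 1 = -1
C4: 3C, 1H → 0 − 1 = -1
C5: 2C, 2O → 0 + 2 = +2
C6: 1C, 1H, 1N, 1Cl → 0 − 1 + 1 + 1 = +1
1 carbon (C2) meets the condition.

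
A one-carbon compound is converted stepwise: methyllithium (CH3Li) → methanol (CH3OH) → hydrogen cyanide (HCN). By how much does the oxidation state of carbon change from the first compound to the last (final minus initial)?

+6

Carbon oxidation states along the series — methyllithium: -4, methanol: -2, hydrogen cyanide: +2.
Net change = +2 − (-4) = +6.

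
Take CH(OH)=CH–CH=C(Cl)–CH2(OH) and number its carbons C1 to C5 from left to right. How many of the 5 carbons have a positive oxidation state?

1

Each bond to a more electronegative atom (O, N, halogen) counts +1, each bond to a less electronegative atom (H, metal, B, Si) counts −1, and each C–C bond counts 0. Tallying each carbon:
C1: 2C, 1H, 1O → 0 − 1 + 1 = 0
C2: 3C, 1H → 0 − 1 = -1
C3: 3C, 1H → 0 − 1 = -1
C4: 3C, 1Cl → 0 + 1 = +1
C5: 1C, 2H, 1O → 0 − 2 + 1 = -1
1 carbon (C4) meets the condition.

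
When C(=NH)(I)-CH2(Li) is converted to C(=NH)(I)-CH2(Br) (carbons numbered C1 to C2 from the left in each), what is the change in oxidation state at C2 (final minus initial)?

Before: C2 has 1 bond to C, 2 bonds to H, 1 bond to Li → oxidation state -3.
After: C2 has 1 bond to C, 2 bonds to H, 1 bond to Br → oxidation state -1.
Δ = -1 − (-3) = +2, so this is an oxidation at C2.

+2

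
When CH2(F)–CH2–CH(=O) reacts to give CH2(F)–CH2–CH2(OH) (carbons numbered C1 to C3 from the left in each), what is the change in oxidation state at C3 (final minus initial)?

Before: C3 has 1 bond to C, 1 bond to H, 2 bonds to O → oxidation state +1.
After: C3 has 1 bond to C, 2 bonds to H, 1 bond to O → oxidation state -1.
Δ = -1 − (+1) = -2, so this is a reduction at C3.

-2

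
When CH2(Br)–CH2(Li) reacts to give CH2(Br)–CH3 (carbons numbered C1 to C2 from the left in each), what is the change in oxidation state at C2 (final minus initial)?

Before: C2 has 1 bond to C, 2 bonds to H, 1 bond to Li → oxidation state -3.
After: C2 has 1 bond to C, 3 bonds to H → oxidation state -3.
Δ = -3 − (-3) = 0, so no net redox change at C2.

0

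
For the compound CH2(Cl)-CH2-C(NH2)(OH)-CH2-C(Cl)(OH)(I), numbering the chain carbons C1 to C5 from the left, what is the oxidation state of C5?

+3

C5 has one bond to C (0), one bond to Cl (+1), one bond to O (+1), one bond to I (+1).
Oxidation state = 0 + 1 + 1 + 1 = +3.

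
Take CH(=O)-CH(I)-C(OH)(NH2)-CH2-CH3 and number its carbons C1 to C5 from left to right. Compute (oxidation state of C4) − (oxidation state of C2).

C4: 2C, 2H → 0 − 2 = -2
C2: 2C, 1H, 1I → 0 − 1 + 1 = 0
Difference: -2 − (0) = -2.

-2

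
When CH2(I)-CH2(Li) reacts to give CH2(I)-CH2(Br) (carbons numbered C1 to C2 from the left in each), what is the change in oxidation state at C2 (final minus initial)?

+2

Before: C2 has 1 bond to C, 2 bonds to H, 1 bond to Li → oxidation state -3.
After: C2 has 1 bond to C, 2 bonds to H, 1 bond to Br → oxidation state -1.
Δ = -1 − (-3) = +2, so this is an oxidation at C2.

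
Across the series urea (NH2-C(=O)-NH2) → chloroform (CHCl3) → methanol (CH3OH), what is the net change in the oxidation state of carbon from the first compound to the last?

-6

Carbon oxidation states along the series — urea: +4, chloroform: +2, methanol: -2.
Net change = -2 − (+4) = -6.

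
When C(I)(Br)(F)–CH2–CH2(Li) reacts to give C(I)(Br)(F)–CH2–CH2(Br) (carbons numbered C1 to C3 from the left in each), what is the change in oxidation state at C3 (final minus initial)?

Before: C3 has 1 bond to C, 2 bonds to H, 1 bond to Li → oxidation state -3.
After: C3 has 1 bond to C, 2 bonds to H, 1 bond to Br → oxidation state -1.
Δ = -1 − (-3) = +2, so this is an oxidation at C3.

+2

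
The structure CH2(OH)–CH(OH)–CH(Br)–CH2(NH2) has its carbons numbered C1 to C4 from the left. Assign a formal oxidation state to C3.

0

C3 has one bond to C (0), one bond to C (0), one bond to Br (+1), one bond to H (-1).
Oxidation state = 0 + 0 + 1 − 1 = 0.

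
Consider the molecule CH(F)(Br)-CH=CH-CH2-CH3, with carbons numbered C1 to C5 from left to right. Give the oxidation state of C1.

Assign +1 per bond to O/N/halogen, −1 per bond to H or an electropositive element, and 0 per bond to carbon.
C1 has one bond to C (0), one bond to F (+1), one bond to H (-1), one bond to Br (+1).
Oxidation state = 0 + 1 − 1 + 1 = +1.

+1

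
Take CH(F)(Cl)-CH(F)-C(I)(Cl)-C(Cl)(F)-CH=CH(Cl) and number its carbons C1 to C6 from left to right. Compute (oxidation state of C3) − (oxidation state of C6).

+2

C3: 2C, 1Cl, 1I → 0 + 1 + 1 = +2
C6: 2C, 1H, 1Cl → 0 − 1 + 1 = 0
Difference: +2 − (0) = +2.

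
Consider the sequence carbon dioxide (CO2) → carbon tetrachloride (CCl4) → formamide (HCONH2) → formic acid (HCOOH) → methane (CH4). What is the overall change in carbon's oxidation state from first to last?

-8

Carbon oxidation states along the series — carbon dioxide: +4, carbon tetrachloride: +4, formamide: +2, formic acid: +2, methane: -4.
Net change = -4 − (+4) = -8.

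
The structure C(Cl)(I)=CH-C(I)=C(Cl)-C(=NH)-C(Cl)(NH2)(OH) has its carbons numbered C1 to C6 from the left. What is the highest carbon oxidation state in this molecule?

+3

Tallying each carbon's bonds:
C1: 2C, 1Cl, 1I → 0 + 1 + 1 = +2
C2: 3C, 1H → 0 − 1 = -1
C3: 3C, 1I → 0 + 1 = +1
C4: 3C, 1Cl → 0 + 1 = +1
C5: 2C, 2N → 0 + 2 = +2
C6: 1C, 1O, 1N, 1Cl → 0 + 1 + 1 + 1 = +3
The highest value is +3.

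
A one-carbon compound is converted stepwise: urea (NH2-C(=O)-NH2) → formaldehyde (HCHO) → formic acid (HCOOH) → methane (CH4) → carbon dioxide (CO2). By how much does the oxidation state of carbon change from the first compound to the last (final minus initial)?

Carbon oxidation states along the series — urea: +4, formaldehyde: 0, formic acid: +2, methane: -4, carbon dioxide: +4.
Net change = +4 − (+4) = 0.

0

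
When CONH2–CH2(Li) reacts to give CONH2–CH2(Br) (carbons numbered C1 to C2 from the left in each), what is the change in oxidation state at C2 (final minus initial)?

Before: C2 has 1 bond to C, 2 bonds to H, 1 bond to Li → oxidation state -3.
After: C2 has 1 bond to C, 2 bonds to H, 1 bond to Br → oxidation state -1.
Δ = -1 − (-3) = +2, so this is an oxidation at C2.

+2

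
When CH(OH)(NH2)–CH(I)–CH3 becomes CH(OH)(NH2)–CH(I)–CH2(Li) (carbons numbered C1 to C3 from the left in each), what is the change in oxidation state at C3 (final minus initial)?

0

Before: C3 has 1 bond to C, 3 bonds to H → oxidation state -3.
After: C3 has 1 bond to C, 2 bonds to H, 1 bond to Li → oxidation state -3.
Δ = -3 − (-3) = 0, so no net redox change at C3.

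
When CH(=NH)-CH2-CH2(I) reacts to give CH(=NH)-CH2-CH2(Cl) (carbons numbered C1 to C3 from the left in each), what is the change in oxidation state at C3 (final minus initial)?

Before: C3 has 1 bond to C, 2 bonds to H, 1 bond to I → oxidation state -1.
After: C3 has 1 bond to C, 2 bonds to H, 1 bond to Cl → oxidation state -1.
Δ = -1 − (-1) = 0, so no net redox change at C3.

0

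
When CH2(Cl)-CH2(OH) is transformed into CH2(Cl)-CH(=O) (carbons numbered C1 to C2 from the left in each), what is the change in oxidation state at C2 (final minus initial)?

Before: C2 has 1 bond to C, 2 bonds to H, 1 bond to O → oxidation state -1.
After: C2 has 1 bond to C, 1 bond to H, 2 bonds to O → oxidation state +1.
Δ = +1 − (-1) = +2, so this is an oxidation at C2.

+2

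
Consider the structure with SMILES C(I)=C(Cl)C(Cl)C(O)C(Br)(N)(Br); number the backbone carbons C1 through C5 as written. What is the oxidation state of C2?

Assign +1 per bond to O/N/halogen, −1 per bond to H or an electropositive element, and 0 per bond to carbon.
C2 has a double bond to C (2×0 = 0), one bond to C (0), one bond to Cl (+1).
Oxidation state = 0 + 0 + 1 = +1.

+1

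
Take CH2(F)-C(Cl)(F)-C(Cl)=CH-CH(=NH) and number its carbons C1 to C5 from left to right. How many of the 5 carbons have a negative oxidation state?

2

Count +1 for every bond to an atom more electronegative than carbon and −1 for every bond to one less electronegative; C–C bonds are 0. Tallying each carbon:
C1: 1C, 2H, 1F → 0 − 2 + 1 = -1
C2: 2C, 1F, 1Cl → 0 + 1 + 1 = +2
C3: 3C, 1Cl → 0 + 1 = +1
C4: 3C, 1H → 0 − 1 = -1
C5: 1C, 1H, 2N → 0 − 1 + 2 = +1
2 carbons (C1, C4) meet the condition.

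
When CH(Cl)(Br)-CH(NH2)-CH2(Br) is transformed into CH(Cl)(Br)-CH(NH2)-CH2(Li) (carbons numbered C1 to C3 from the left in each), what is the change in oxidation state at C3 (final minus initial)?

-2

Before: C3 has 1 bond to C, 2 bonds to H, 1 bond to Br → oxidation state -1.
After: C3 has 1 bond to C, 2 bonds to H, 1 bond to Li → oxidation state -3.
Δ = -3 − (-1) = -2, so this is a reduction at C3.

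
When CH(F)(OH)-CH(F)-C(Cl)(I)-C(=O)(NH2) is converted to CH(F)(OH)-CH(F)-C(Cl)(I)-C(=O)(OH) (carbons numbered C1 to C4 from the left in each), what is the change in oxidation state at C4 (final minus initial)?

0

Before: C4 has 1 bond to C, 2 bonds to O, 1 bond to N → oxidation state +3.
After: C4 has 1 bond to C, 3 bonds to O → oxidation state +3.
Δ = +3 − (+3) = 0, so no net redox change at C4.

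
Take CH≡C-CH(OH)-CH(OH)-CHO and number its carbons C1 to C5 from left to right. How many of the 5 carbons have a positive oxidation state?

Bonds to more-electronegative neighbours contribute +1 each, bonds to H or metals contribute −1 each, and C–C bonds contribute 0. Tallying each carbon:
C1: 3C, 1H → 0 − 1 = -1
C2: 4C → 0 = 0
C3: 2C, 1H, 1O → 0 − 1 + 1 = 0
C4: 2C, 1H, 1O → 0 − 1 + 1 = 0
C5: 1C, 1H, 2O → 0 − 1 + 2 = +1
1 carbon (C5) meets the condition.

1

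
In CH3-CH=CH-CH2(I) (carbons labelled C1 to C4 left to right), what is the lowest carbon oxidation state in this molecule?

-3

Count +1 for every bond to an atom more electronegative than carbon and −1 for every bond to one less electronegative; C–C bonds are 0. Tallying each carbon:
C1: 1C, 3H → 0 − 3 = -3
C2: 3C, 1H → 0 − 1 = -1
C3: 3C, 1H → 0 − 1 = -1
C4: 1C, 2H, 1I → 0 − 2 + 1 = -1
The lowest value is -3.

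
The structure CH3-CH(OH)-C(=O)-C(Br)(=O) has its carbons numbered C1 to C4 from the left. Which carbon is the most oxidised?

C4

Each bond to a more electronegative atom (O, N, halogen) counts +1, each bond to a less electronegative atom (H, metal, B, Si) counts −1, and each C–C bond counts 0. Tallying each carbon:
C1: 1C, 3H → 0 − 3 = -3
C2: 2C, 1H, 1O → 0 − 1 + 1 = 0
C3: 2C, 2O → 0 + 2 = +2
C4: 1C, 2O, 1Br → 0 + 2 + 1 = +3
The most oxidised carbon is C4 at +3.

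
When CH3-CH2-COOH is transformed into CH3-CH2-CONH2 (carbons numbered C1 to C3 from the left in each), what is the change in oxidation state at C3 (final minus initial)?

Before: C3 has 1 bond to C, 3 bonds to O → oxidation state +3.
After: C3 has 1 bond to C, 2 bonds to O, 1 bond to N → oxidation state +3.
Δ = +3 − (+3) = 0, so no net redox change at C3.

0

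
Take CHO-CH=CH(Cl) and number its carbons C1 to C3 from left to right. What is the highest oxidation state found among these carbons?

Bonds to more-electronegative neighbours contribute +1 each, bonds to H or metals contribute −1 each, and C–C bonds contribute 0. Tallying each carbon:
C1: 1C, 1H, 2O → 0 − 1 + 2 = +1
C2: 3C, 1H → 0 − 1 = -1
C3: 2C, 1H, 1Cl → 0 − 1 + 1 = 0
The highest value is +1.

+1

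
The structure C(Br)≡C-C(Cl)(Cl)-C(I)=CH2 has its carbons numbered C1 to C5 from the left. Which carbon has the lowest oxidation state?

C5

Count +1 for every bond to an atom more electronegative than carbon and −1 for every bond to one less electronegative; C–C bonds are 0. Tallying each carbon:
C1: 3C, 1Br → 0 + 1 = +1
C2: 4C → 0 = 0
C3: 2C, 2Cl → 0 + 2 = +2
C4: 3C, 1I → 0 + 1 = +1
C5: 2C, 2H → 0 − 2 = -2
The most reduced carbon is C5 at -2.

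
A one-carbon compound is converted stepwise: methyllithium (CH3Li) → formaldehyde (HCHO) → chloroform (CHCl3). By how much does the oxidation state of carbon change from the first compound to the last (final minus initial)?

Carbon oxidation states along the series — methyllithium: -4, formaldehyde: 0, chloroform: +2.
Net change = +2 − (-4) = +6.

+6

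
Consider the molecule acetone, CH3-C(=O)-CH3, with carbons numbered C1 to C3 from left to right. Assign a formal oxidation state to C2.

C2 has a double bond to O (2×+1 = +2), one bond to C (0), one bond to C (0).
Oxidation state = +2 + 0 + 0 = +2.

+2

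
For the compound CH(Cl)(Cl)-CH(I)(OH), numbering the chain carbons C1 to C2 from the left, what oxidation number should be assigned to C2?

+1

C2 has one bond to C (0), one bond to I (+1), one bond to O (+1), one bond to H (-1).
Oxidation state = 0 + 1 + 1 − 1 = +1.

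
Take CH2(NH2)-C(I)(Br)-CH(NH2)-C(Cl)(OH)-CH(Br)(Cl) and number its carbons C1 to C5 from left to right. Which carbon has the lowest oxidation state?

C1

Tallying each carbon's bonds:
C1: 1C, 2H, 1N → 0 − 2 + 1 = -1
C2: 2C, 1Br, 1I → 0 + 1 + 1 = +2
C3: 2C, 1H, 1N → 0 − 1 + 1 = 0
C4: 2C, 1O, 1Cl → 0 + 1 + 1 = +2
C5: 1C, 1H, 1Cl, 1Br → 0 − 1 + 1 + 1 = +1
The most reduced carbon is C1 at -1.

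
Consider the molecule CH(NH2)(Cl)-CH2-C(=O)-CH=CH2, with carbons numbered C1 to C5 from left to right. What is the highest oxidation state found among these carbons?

+2

Tallying each carbon's bonds:
C1: 1C, 1H, 1N, 1Cl → 0 − 1 + 1 + 1 = +1
C2: 2C, 2H → 0 − 2 = -2
C3: 2C, 2O → 0 + 2 = +2
C4: 3C, 1H → 0 − 1 = -1
C5: 2C, 2H → 0 − 2 = -2
The highest value is +2.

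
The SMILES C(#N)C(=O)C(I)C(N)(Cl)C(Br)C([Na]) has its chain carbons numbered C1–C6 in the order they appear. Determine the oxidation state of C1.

+3

Each bond to a more electronegative atom (O, N, halogen) counts +1, each bond to a less electronegative atom (H, metal, B, Si) counts −1, and each C–C bond counts 0.
C1 has one bond to C (0), a triple bond to N (3×+1 = +3).
Oxidation state = 0 + 3 = +3.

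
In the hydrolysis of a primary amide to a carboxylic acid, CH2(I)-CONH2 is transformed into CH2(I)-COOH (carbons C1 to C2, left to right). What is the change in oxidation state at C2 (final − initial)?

Before: C2 has 1 bond to C, 2 bonds to O, 1 bond to N → oxidation state +3.
After: C2 has 1 bond to C, 3 bonds to O → oxidation state +3.
Δ = +3 − (+3) = 0, so no net redox change at C2.

0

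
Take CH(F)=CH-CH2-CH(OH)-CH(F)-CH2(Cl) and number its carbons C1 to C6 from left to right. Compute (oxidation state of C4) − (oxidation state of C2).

+1

C4: 2C, 1H, 1O → 0 − 1 + 1 = 0
C2: 3C, 1H → 0 − 1 = -1
Difference: 0 − (-1) = +1.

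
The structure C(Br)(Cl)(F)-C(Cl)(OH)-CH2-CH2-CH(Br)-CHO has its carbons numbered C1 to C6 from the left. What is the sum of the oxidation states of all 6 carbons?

+2

Tallying each carbon's bonds:
C1: 1C, 1F, 1Cl, 1Br → 0 + 1 + 1 + 1 = +3
C2: 2C, 1O, 1Cl → 0 + 1 + 1 = +2
C3: 2C, 2H → 0 − 2 = -2
C4: 2C, 2H → 0 − 2 = -2
C5: 2C, 1H, 1Br → 0 − 1 + 1 = 0
C6: 1C, 1H, 2O → 0 − 1 + 2 = +1
Sum = +3 + 2 − 2 − 2 + 0 + 1 = +2.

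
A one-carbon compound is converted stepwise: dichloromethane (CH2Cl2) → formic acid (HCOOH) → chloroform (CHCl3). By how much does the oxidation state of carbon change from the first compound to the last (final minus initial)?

+2

Carbon oxidation states along the series — dichloromethane: 0, formic acid: +2, chloroform: +2.
Net change = +2 − (0) = +2.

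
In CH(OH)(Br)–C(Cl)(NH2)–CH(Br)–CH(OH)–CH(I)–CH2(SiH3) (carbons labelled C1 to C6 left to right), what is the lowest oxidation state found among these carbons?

Count +1 for every bond to an atom more electronegative than carbon and −1 for every bond to one less electronegative; C–C bonds are 0. Tallying each carbon:
C1: 1C, 1H, 1O, 1Br → 0 − 1 + 1 + 1 = +1
C2: 2C, 1N, 1Cl → 0 + 1 + 1 = +2
C3: 2C, 1H, 1Br → 0 − 1 + 1 = 0
C4: 2C, 1H, 1O → 0 − 1 + 1 = 0
C5: 2C, 1H, 1I → 0 − 1 + 1 = 0
C6: 1C, 2H, 1Si → 0 − 2 − 1 = -3
The lowest value is -3.

-3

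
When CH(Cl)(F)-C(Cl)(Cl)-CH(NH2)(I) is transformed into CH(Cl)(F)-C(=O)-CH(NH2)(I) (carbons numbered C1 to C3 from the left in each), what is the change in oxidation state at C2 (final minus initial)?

0

Before: C2 has 2 bonds to C, 2 bonds to Cl → oxidation state +2.
After: C2 has 2 bonds to C, 2 bonds to O → oxidation state +2.
Δ = +2 − (+2) = 0, so no net redox change at C2.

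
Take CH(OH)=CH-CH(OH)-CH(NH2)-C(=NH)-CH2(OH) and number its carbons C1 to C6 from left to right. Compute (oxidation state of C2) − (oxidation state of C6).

C2: 3C, 1H → 0 − 1 = -1
C6: 1C, 2H, 1O → 0 − 2 + 1 = -1
Difference: -1 − (-1) = 0.

0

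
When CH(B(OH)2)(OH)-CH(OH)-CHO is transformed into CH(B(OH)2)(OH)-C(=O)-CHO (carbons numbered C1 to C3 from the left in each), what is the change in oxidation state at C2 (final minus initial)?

Before: C2 has 2 bonds to C, 1 bond to H, 1 bond to O → oxidation state 0.
After: C2 has 2 bonds to C, 2 bonds to O → oxidation state +2.
Δ = +2 − (0) = +2, so this is an oxidation at C2.

+2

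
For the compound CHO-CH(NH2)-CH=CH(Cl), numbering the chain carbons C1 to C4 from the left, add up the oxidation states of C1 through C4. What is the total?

0

Tallying each carbon's bonds:
C1: 1C, 1H, 2O → 0 − 1 + 2 = +1
C2: 2C, 1H, 1N → 0 − 1 + 1 = 0
C3: 3C, 1H → 0 − 1 = -1
C4: 2C, 1H, 1Cl → 0 − 1 + 1 = 0
Sum = +1 + 0 − 1 + 0 = 0.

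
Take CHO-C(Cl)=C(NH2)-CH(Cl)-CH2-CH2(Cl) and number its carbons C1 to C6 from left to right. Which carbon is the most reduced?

Count +1 for every bond to an atom more electronegative than carbon and −1 for every bond to one less electronegative; C–C bonds are 0. Tallying each carbon:
C1: 1C, 1H, 2O → 0 − 1 + 2 = +1
C2: 3C, 1Cl → 0 + 1 = +1
C3: 3C, 1N → 0 + 1 = +1
C4: 2C, 1H, 1Cl → 0 − 1 + 1 = 0
C5: 2C, 2H → 0 − 2 = -2
C6: 1C, 2H, 1Cl → 0 − 2 + 1 = -1
The most reduced carbon is C5 at -2.

C5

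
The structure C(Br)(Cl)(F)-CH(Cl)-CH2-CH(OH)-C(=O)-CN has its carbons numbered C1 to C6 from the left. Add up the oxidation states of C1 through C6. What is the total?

+6

Tallying each carbon's bonds:
C1: 1C, 1F, 1Cl, 1Br → 0 + 1 + 1 + 1 = +3
C2: 2C, 1H, 1Cl → 0 − 1 + 1 = 0
C3: 2C, 2H → 0 − 2 = -2
C4: 2C, 1H, 1O → 0 − 1 + 1 = 0
C5: 2C, 2O → 0 + 2 = +2
C6: 1C, 3N → 0 + 3 = +3
Sum = +3 + 0 − 2 + 0 + 2 + 3 = +6.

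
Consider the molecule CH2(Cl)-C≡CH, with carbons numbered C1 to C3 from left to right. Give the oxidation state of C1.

C1 has one bond to C (0), one bond to H (-1), one bond to Cl (+1), one bond to H (-1).
Oxidation state = 0 − 1 + 1 − 1 = -1.

-1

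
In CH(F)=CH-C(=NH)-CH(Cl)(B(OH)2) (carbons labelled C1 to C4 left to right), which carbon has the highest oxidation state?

Each bond to a more electronegative atom (O, N, halogen) counts +1, each bond to a less electronegative atom (H, metal, B, Si) counts −1, and each C–C bond counts 0. Tallying each carbon:
C1: 2C, 1H, 1F → 0 − 1 + 1 = 0
C2: 3C, 1H → 0 − 1 = -1
C3: 2C, 2N → 0 + 2 = +2
C4: 1C, 1H, 1Cl, 1B → 0 − 1 + 1 − 1 = -1
The most oxidised carbon is C3 at +2.

C3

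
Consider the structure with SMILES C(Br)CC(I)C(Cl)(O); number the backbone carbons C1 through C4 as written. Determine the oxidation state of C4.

Count +1 for every bond to an atom more electronegative than carbon and −1 for every bond to one less electronegative; C–C bonds are 0.
C4 has one bond to C (0), one bond to Cl (+1), one bond to H (-1), one bond to O (+1).
Oxidation state = 0 + 1 − 1 + 1 = +1.

+1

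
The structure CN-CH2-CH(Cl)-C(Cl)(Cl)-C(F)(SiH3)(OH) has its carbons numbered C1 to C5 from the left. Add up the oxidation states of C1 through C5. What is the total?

Assign +1 per bond to O/N/halogen, −1 per bond to H or an electropositive element, and 0 per bond to carbon. Tallying each carbon:
C1: 1C, 3N → 0 + 3 = +3
C2: 2C, 2H → 0 − 2 = -2
C3: 2C, 1H, 1Cl → 0 − 1 + 1 = 0
C4: 2C, 2Cl → 0 + 2 = +2
C5: 1C, 1O, 1F, 1Si → 0 + 1 + 1 − 1 = +1
Sum = +3 − 2 + 0 + 2 + 1 = +4.

+4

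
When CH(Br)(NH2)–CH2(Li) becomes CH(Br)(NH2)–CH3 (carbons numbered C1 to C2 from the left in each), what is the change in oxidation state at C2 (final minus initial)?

0

Before: C2 has 1 bond to C, 2 bonds to H, 1 bond to Li → oxidation state -3.
After: C2 has 1 bond to C, 3 bonds to H → oxidation state -3.
Δ = -3 − (-3) = 0, so no net redox change at C2.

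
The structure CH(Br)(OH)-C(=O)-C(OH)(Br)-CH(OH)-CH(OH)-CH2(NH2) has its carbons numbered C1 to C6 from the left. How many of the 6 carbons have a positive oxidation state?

3

Bonds to more-electronegative neighbours contribute +1 each, bonds to H or metals contribute −1 each, and C–C bonds contribute 0. Tallying each carbon:
C1: 1C, 1H, 1O, 1Br → 0 − 1 + 1 + 1 = +1
C2: 2C, 2O → 0 + 2 = +2
C3: 2C, 1O, 1Br → 0 + 1 + 1 = +2
C4: 2C, 1H, 1O → 0 − 1 + 1 = 0
C5: 2C, 1H, 1O → 0 − 1 + 1 = 0
C6: 1C, 2H, 1N → 0 − 2 + 1 = -1
3 carbons (C1, C2, C3) meet the condition.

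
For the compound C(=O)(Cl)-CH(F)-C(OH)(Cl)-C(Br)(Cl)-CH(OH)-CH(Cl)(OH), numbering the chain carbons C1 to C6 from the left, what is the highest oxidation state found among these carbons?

+3

Tallying each carbon's bonds:
C1: 1C, 2O, 1Cl → 0 + 2 + 1 = +3
C2: 2C, 1H, 1F → 0 − 1 + 1 = 0
C3: 2C, 1O, 1Cl → 0 + 1 + 1 = +2
C4: 2C, 1Cl, 1Br → 0 + 1 + 1 = +2
C5: 2C, 1H, 1O → 0 − 1 + 1 = 0
C6: 1C, 1H, 1O, 1Cl → 0 − 1 + 1 + 1 = +1
The highest value is +3.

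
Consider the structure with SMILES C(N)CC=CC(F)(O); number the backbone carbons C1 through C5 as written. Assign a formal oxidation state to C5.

C5 has one bond to C (0), one bond to H (-1), one bond to F (+1), one bond to O (+1).
Oxidation state = 0 − 1 + 1 + 1 = +1.

+1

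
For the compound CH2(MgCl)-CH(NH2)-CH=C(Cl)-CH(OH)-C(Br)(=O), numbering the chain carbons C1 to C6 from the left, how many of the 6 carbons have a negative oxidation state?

Tallying each carbon's bonds:
C1: 1C, 2H, 1Mg → 0 − 2 − 1 = -3
C2: 2C, 1H, 1N → 0 − 1 + 1 = 0
C3: 3C, 1H → 0 − 1 = -1
C4: 3C, 1Cl → 0 + 1 = +1
C5: 2C, 1H, 1O → 0 − 1 + 1 = 0
C6: 1C, 2O, 1Br → 0 + 2 + 1 = +3
2 carbons (C1, C3) meet the condition.

2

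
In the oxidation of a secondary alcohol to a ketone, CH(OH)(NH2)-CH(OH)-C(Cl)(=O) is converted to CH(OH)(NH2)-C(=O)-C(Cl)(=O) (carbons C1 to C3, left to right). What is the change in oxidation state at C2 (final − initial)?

Before: C2 has 2 bonds to C, 1 bond to H, 1 bond to O → oxidation state 0.
After: C2 has 2 bonds to C, 2 bonds to O → oxidation state +2.
Δ = +2 − (0) = +2, so this is an oxidation at C2.

+2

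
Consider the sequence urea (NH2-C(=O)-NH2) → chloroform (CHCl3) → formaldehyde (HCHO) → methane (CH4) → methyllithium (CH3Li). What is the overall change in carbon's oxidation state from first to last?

-8

Carbon oxidation states along the series — urea: +4, chloroform: +2, formaldehyde: 0, methane: -4, methyllithium: -4.
Net change = -4 − (+4) = -8.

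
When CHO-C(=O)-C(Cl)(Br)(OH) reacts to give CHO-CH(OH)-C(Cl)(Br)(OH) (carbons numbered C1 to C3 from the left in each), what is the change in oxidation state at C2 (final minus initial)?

-2

Before: C2 has 2 bonds to C, 2 bonds to O → oxidation state +2.
After: C2 has 2 bonds to C, 1 bond to H, 1 bond to O → oxidation state 0.
Δ = 0 − (+2) = -2, so this is a reduction at C2.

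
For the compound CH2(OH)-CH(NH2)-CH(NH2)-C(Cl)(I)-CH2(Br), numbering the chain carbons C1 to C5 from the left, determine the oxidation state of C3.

0

C3 has one bond to C (0), one bond to C (0), one bond to N (+1), one bond to H (-1).
Oxidation state = 0 + 0 + 1 − 1 = 0.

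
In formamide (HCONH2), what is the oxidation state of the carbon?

+2

The carbon has one bond to H (-1), a double bond to O (2×+1 = +2), one bond to N (+1).
Oxidation state = -1 + 2 + 1 = +2.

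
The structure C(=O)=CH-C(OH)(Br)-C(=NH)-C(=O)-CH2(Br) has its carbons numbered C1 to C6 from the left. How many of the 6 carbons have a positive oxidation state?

Tallying each carbon's bonds:
C1: 2C, 2O → 0 + 2 = +2
C2: 3C, 1H → 0 − 1 = -1
C3: 2C, 1O, 1Br → 0 + 1 + 1 = +2
C4: 2C, 2N → 0 + 2 = +2
C5: 2C, 2O → 0 + 2 = +2
C6: 1C, 2H, 1Br → 0 − 2 + 1 = -1
4 carbons (C1, C3, C4, C5) meet the condition.

4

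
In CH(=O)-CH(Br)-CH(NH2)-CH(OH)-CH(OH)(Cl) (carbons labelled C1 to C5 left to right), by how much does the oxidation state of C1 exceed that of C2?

+1

C1: 1C, 1H, 2O → 0 − 1 + 2 = +1
C2: 2C, 1H, 1Br → 0 − 1 + 1 = 0
Difference: +1 − (0) = +1.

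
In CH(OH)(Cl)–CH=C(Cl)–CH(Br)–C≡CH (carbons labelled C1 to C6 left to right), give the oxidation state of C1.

C1 has one bond to C (0), one bond to O (+1), one bond to Cl (+1), one bond to H (-1).
Oxidation state = 0 + 1 + 1 − 1 = +1.

+1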